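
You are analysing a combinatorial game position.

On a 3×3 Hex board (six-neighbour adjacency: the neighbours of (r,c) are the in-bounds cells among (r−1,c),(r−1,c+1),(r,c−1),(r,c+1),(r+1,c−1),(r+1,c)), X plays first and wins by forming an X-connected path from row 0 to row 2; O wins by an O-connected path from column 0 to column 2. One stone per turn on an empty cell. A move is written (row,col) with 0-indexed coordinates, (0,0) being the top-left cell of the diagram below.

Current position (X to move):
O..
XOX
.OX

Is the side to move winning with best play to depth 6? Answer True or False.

[O../XOX/.OX] X move#1: (0,1):+1/OX./XOX/.OX*, (0,2):+1/O.X/XOX/.OX, (2,0):+1/O../XOX/XOX
[OX./XOX/.OX] O move#2: (0,2):-1/OXO/XOX/.OX*, (2,0):-1/OX./XOX/OOX
[OXO/XOX/.OX] X move#3: (2,0):+1/OXO/XOX/XOX*
[OXO/XOX/XOX] end (terminal -1, O#4); searched O../XOX/.OX to 6

X winning at [O../XOX/.OX]: True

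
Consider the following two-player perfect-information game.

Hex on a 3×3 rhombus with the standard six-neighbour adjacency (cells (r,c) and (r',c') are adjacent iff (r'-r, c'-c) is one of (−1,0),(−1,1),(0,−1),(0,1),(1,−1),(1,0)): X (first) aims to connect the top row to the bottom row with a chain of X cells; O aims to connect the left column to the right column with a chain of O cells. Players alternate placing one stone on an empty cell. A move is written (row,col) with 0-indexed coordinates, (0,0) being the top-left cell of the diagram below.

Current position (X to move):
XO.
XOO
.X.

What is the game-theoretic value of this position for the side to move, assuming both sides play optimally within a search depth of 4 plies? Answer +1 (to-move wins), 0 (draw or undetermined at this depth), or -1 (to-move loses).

value(XO./XOO/.X., X) = +1

p1 X@[XO./XOO/.X.]: (0,2)[XOX/XOO/.X.]-1 (2,0)[XO./XOO/XX.]+1* (2,2)[XO./XOO/.XX]-1
p2 O@[XO./XOO/XX.] terminal -1; root [XO./XOO/.X.] d4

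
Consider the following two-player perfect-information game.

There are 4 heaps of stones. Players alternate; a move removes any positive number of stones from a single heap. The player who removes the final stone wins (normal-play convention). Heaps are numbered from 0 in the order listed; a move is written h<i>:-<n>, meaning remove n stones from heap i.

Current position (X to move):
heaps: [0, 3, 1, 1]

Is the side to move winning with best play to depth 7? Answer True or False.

X winning at [(0,3,1,1)]: True

ply 1, X at (0,3,1,1) | h1:-1=-1→(0,2,1,1); h1:-2=-1→(0,1,1,1); h1:-3=+1→(0,0,1,1)*; h2:-1=-1→(0,3,0,1); h3:-1=-1→(0,3,1,0)
ply 2, O at (0,0,1,1) | h2:-1=-1→(0,0,0,1)*; h3:-1=-1→(0,0,1,0)
ply 3, X at (0,0,0,1) | h3:-1=+1→(0,0,0,0)*
ply 4: (0,0,0,0) is terminal -1 (O); from (0,3,1,1) depth 7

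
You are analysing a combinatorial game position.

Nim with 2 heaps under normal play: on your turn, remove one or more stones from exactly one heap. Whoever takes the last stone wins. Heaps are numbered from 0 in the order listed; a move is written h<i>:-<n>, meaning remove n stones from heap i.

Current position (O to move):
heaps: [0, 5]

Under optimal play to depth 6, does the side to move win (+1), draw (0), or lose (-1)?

ply 1, O at (0,5) | h1:-1=-1→(0,4); h1:-2=-1→(0,3); h1:-3=-1→(0,2); h1:-4=-1→(0,1); h1:-5=+1→(0,0)*
ply 2: (0,0) is terminal -1 (X); from (0,5) depth 6

value((0,5), O) = +1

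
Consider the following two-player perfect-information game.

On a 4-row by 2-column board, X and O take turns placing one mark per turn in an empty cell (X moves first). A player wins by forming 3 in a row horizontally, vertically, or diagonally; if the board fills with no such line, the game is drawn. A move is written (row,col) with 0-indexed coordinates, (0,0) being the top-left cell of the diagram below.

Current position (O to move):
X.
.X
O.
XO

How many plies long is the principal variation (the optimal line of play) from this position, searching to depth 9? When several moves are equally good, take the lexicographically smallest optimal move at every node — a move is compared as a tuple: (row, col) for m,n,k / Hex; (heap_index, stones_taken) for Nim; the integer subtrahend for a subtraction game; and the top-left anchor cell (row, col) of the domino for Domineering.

p1 O@[X./.X/O./XO]: (0,1)[XO/.X/O./XO]+0* (1,0)[X./OX/O./XO]+0 (2,1)[X./.X/OO/XO]+0
p2 X@[XO/.X/O./XO]: (1,0)[XO/XX/O./XO]+0* (2,1)[XO/.X/OX/XO]+0
p3 O@[XO/XX/O./XO]: (2,1)[XO/XX/OO/XO]+0*
p4 X@[XO/XX/OO/XO] terminal +0; root [X./.X/O./XO] d9

PV length from [X./.X/O./XO]: 3 plies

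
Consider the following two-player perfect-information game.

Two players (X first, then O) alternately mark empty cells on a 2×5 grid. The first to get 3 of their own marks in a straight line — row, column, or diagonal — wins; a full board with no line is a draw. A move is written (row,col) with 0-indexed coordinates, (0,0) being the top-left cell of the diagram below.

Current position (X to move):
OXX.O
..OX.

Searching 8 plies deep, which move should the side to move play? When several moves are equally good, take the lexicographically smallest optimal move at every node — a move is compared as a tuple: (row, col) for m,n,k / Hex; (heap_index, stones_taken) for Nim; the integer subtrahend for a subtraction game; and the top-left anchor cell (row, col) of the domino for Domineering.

[OXX.O/..OX.] X move#1: (0,3):+1/OXXXO/..OX.*, (1,0):+0/OXX.O/X.OX., (1,1):+0/OXX.O/.XOX., (1,4):+0/OXX.O/..OXX
[OXXXO/..OX.] end (terminal -1, O#2); searched OXX.O/..OX. to 8

X's best at [OXX.O/..OX.]: (0,3)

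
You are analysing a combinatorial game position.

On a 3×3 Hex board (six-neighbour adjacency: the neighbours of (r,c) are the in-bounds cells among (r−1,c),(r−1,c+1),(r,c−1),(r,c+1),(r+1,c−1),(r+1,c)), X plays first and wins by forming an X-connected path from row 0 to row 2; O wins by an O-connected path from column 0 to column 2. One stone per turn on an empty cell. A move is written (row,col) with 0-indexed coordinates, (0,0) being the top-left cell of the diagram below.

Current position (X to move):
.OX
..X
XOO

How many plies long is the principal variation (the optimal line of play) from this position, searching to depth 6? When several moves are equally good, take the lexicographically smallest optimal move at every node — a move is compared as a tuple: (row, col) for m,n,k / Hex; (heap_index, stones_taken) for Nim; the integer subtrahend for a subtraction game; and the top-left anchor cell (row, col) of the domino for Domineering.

PV length from [.OX/..X/XOO]: 3 plies

ply 1, X at .OX/..X/XOO | (0,0)=+1→XOX/..X/XOO*; (1,0)=+1→.OX/X.X/XOO; (1,1)=+1→.OX/.XX/XOO
ply 2, O at XOX/..X/XOO | (1,0)=-1→XOX/O.X/XOO*; (1,1)=-1→XOX/.OX/XOO
ply 3, X at XOX/O.X/XOO | (1,1)=+1→XOX/OXX/XOO*
ply 4: XOX/OXX/XOO is terminal -1 (O); from .OX/..X/XOO depth 6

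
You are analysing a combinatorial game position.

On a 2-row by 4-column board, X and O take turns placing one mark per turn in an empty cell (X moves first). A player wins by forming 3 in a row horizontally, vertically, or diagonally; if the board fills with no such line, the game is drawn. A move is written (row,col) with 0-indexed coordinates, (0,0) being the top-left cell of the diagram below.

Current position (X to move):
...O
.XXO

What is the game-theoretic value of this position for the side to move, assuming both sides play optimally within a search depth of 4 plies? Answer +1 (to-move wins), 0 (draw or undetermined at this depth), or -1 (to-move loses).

value(...O/.XXO, X) = +1

p1 X@[...O/.XXO]: (0,0)[X..O/.XXO]+0 (0,1)[.X.O/.XXO]+0 (0,2)[..XO/.XXO]+0 (1,0)[...O/XXXO]+1*
p2 O@[...O/XXXO] terminal -1; root [...O/.XXO] d4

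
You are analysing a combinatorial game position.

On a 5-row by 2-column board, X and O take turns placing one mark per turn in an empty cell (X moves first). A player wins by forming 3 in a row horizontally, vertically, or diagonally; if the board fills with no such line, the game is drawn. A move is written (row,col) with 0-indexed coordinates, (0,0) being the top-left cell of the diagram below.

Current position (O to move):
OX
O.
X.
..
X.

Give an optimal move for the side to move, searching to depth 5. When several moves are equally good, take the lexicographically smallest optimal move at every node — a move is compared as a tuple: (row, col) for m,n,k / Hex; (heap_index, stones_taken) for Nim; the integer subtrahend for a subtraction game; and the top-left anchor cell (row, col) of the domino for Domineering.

p1 O@[OX/O./X./../X.]: (1,1)[OX/OO/X./../X.]-1 (2,1)[OX/O./XO/../X.]-1 (3,0)[OX/O./X./O./X.]+0* (3,1)[OX/O./X./.O/X.]-1 (4,1)[OX/O./X./../XO]-1
p2 X@[OX/O./X./O./X.]: (1,1)[OX/OX/X./O./X.]+0* (2,1)[OX/O./XX/O./X.]+0 (3,1)[OX/O./X./OX/X.]+0 (4,1)[OX/O./X./O./XX]+0
p3 O@[OX/OX/X./O./X.]: (2,1)[OX/OX/XO/O./X.]+0* (3,1)[OX/OX/X./OO/X.]-1 (4,1)[OX/OX/X./O./XO]-1
p4 X@[OX/OX/XO/O./X.]: (3,1)[OX/OX/XO/OX/X.]+0* (4,1)[OX/OX/XO/O./XX]+0
p5 O@[OX/OX/XO/OX/X.]: (4,1)[OX/OX/XO/OX/XO]+0*
p6 X@[OX/OX/XO/OX/XO] terminal +0; root [OX/O./X./../X.] d5

O's best at [OX/O./X./../X.]: (3,0)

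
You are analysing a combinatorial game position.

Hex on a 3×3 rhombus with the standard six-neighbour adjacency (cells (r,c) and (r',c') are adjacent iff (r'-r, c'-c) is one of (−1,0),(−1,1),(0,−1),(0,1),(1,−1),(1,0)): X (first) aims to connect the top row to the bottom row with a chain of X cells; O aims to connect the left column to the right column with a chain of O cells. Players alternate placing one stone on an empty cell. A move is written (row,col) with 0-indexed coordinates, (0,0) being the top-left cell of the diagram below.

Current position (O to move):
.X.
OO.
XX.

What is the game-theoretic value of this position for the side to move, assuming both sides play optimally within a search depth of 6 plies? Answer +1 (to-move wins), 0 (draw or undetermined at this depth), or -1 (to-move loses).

value(.X./OO./XX., O) = +1

p1 O@[.X./OO./XX.]: (0,0)[OX./OO./XX.]+1* (0,2)[.XO/OO./XX.]+1 (1,2)[.X./OOO/XX.]+1 (2,2)[.X./OO./XXO]+1
p2 X@[OX./OO./XX.]: (0,2)[OXX/OO./XX.]-1* (1,2)[OX./OOX/XX.]-1 (2,2)[OX./OO./XXX]-1
p3 O@[OXX/OO./XX.]: (1,2)[OXX/OOO/XX.]+1* (2,2)[OXX/OO./XXO]-1
p4 X@[OXX/OOO/XX.] terminal -1; root [.X./OO./XX.] d6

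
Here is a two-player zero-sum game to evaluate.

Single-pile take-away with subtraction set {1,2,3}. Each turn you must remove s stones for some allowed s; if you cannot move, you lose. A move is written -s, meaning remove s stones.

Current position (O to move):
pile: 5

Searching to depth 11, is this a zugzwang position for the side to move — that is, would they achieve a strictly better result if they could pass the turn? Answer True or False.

zugzwang(5, O) = False

p1 O@[5]: -1[4]+1* -2[3]-1 -3[2]-1
p2 X@[4]: -1[3]-1* -2[2]-1 -3[1]-1
p3 O@[3]: -1[2]-1 -2[1]-1 -3[0]+1*
p4 X@[0] terminal -1; root [5] d11
pass branch (X moves first from the same position):
  | p1 X@[5]: -1[4]+1* -2[3]-1 -3[2]-1
  | p2 O@[4]: -1[3]-1* -2[2]-1 -3[1]-1
  | p3 X@[3]: -1[2]-1 -2[1]-1 -3[0]+1*
  | p4 O@[0] terminal -1; root [5] d11
O moving scores +1; O passing scores -1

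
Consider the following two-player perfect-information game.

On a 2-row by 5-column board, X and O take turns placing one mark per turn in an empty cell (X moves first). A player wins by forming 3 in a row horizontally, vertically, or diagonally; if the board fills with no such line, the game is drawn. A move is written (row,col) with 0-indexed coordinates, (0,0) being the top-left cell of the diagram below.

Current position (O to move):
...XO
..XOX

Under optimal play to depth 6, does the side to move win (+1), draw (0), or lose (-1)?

value(...XO/..XOX, O) = 0

ply 1, O at ...XO/..XOX | (0,0)=+0→O..XO/..XOX*; (0,1)=+0→.O.XO/..XOX; (0,2)=+0→..OXO/..XOX; (1,0)=+0→...XO/O.XOX; (1,1)=+0→...XO/.OXOX
ply 2, X at O..XO/..XOX | (0,1)=+0→OX.XO/..XOX*; (0,2)=+0→O.XXO/..XOX; (1,0)=+0→O..XO/X.XOX; (1,1)=+0→O..XO/.XXOX
ply 3, O at OX.XO/..XOX | (0,2)=+0→OXOXO/..XOX*; (1,0)=-1→OX.XO/O.XOX; (1,1)=-1→OX.XO/.OXOX
ply 4, X at OXOXO/..XOX | (1,0)=+0→OXOXO/X.XOX*; (1,1)=+0→OXOXO/.XXOX
ply 5, O at OXOXO/X.XOX | (1,1)=+0→OXOXO/XOXOX*
ply 6: OXOXO/XOXOX is terminal +0 (X); from ...XO/..XOX depth 6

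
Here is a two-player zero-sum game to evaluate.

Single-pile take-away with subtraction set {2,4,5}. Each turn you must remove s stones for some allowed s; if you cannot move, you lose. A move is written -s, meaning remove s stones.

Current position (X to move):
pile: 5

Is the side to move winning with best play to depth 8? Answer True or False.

X winning at [5]: True

ply 1, X at 5 | -2=-1→3; -4=+1→1*; -5=+1→0
ply 2: 1 is terminal -1 (O); from 5 depth 8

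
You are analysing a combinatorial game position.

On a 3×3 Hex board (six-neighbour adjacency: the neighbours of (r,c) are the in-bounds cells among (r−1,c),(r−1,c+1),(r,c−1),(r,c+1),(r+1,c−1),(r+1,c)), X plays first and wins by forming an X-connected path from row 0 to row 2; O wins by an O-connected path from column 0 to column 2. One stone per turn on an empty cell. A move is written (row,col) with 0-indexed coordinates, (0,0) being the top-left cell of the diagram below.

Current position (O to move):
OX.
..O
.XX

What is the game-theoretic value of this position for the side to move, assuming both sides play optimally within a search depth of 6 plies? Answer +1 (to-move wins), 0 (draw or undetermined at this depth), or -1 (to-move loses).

value(OX./..O/.XX, O) = +1

p1 O@[OX./..O/.XX]: (0,2)[OXO/..O/.XX]-1 (1,0)[OX./O.O/.XX]-1 (1,1)[OX./.OO/.XX]+1* (2,0)[OX./..O/OXX]-1
p2 X@[OX./.OO/.XX]: (0,2)[OXX/.OO/.XX]-1* (1,0)[OX./XOO/.XX]-1 (2,0)[OX./.OO/XXX]-1
p3 O@[OXX/.OO/.XX]: (1,0)[OXX/OOO/.XX]+1* (2,0)[OXX/.OO/OXX]+1
p4 X@[OXX/OOO/.XX] terminal -1; root [OX./..O/.XX] d6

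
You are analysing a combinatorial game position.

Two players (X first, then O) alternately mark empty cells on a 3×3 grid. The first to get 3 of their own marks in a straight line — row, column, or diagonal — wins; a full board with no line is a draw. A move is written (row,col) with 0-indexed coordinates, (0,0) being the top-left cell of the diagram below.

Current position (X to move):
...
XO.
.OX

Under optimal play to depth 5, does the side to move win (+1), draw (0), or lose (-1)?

value(.../XO./.OX, X) = 0

[.../XO./.OX] X move#1: (0,0):-1/X../XO./.OX, (0,1):+0/.X./XO./.OX*, (0,2):-1/..X/XO./.OX, (1,2):-1/.../XOX/.OX, (2,0):-1/.../XO./XOX
[.X./XO./.OX] O move#2: (0,0):+0/OX./XO./.OX*, (0,2):+0/.XO/XO./.OX, (1,2):-1/.X./XOO/.OX, (2,0):-1/.X./XO./OOX
[OX./XO./.OX] X move#3: (0,2):+0/OXX/XO./.OX*, (1,2):+0/OX./XOX/.OX, (2,0):+0/OX./XO./XOX
[OXX/XO./.OX] O move#4: (1,2):+0/OXX/XOO/.OX*, (2,0):-1/OXX/XO./OOX
[OXX/XOO/.OX] X move#5: (2,0):+0/OXX/XOO/XOX*
[OXX/XOO/XOX] end (terminal +0, O#6); searched .../XO./.OX to 5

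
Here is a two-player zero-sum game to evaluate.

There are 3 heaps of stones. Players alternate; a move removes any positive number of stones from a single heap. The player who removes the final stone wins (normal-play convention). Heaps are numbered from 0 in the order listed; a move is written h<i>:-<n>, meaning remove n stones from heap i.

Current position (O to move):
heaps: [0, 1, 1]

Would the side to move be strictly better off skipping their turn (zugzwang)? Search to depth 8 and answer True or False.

zugzwang((0,1,1), O) = True

ply 1, O at (0,1,1) | h1:-1=-1→(0,0,1)*; h2:-1=-1→(0,1,0)
ply 2, X at (0,0,1) | h2:-1=+1→(0,0,0)*
ply 3: (0,0,0) is terminal -1 (O); from (0,1,1) depth 8
suppose O passes — search the same position with X to move:
pass> ply 1, X at (0,1,1) | h1:-1=-1→(0,0,1)*; h2:-1=-1→(0,1,0)
pass> ply 2, O at (0,0,1) | h2:-1=+1→(0,0,0)*
pass> ply 3: (0,0,0) is terminal -1 (X); from (0,1,1) depth 8
for O: play -1, pass +1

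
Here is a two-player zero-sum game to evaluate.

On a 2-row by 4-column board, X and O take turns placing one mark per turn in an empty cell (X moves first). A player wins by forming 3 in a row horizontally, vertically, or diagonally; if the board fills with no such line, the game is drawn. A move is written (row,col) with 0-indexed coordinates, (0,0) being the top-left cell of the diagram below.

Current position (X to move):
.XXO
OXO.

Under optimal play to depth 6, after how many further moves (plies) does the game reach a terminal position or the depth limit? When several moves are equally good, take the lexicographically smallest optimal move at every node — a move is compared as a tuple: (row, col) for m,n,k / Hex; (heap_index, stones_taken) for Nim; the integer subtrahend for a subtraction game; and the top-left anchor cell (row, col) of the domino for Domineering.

[.XXO/OXO.] X move#1: (0,0):+1/XXXO/OXO.*, (1,3):+0/.XXO/OXOX
[XXXO/OXO.] end (terminal -1, O#2); searched .XXO/OXO. to 6

PV length from [.XXO/OXO.]: 1 ply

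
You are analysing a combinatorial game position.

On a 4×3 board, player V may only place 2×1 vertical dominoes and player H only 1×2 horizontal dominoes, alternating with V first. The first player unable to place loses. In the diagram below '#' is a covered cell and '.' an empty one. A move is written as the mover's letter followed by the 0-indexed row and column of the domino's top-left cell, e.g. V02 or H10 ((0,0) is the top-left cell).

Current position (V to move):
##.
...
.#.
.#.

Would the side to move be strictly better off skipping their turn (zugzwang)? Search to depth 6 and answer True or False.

zugzwang(##./.../.#./.#., V) = False

p1 V@[##./.../.#./.#.]: V02[###/..#/.#./.#.]+1* V10[##./#../##./.#.]+1 V12[##./..#/.##/.#.]+1 V20[##./.../##./##.]+1 V22[##./.../.##/.##]+1
p2 H@[###/..#/.#./.#.]: H10[###/###/.#./.#.]-1*
p3 V@[###/###/.#./.#.]: V20[###/###/##./##.]+1* V22[###/###/.##/.##]+1
p4 H@[###/###/##./##.] terminal -1; root [##./.../.#./.#.] d6
suppose V passes — search the same position with H to move:
pass> p1 H@[##./.../.#./.#.]: H10[##./##./.#./.#.]-1* H11[##./.##/.#./.#.]-1
pass> p2 V@[##./##./.#./.#.]: V02[###/###/.#./.#.]+1* V12[##./###/.##/.#.]+1 V20[##./##./##./##.]+1 V22[##./##./.##/.##]+1
pass> p3 H@[###/###/.#./.#.] terminal -1; root [##./.../.#./.#.] d6
for V: play +1, pass +1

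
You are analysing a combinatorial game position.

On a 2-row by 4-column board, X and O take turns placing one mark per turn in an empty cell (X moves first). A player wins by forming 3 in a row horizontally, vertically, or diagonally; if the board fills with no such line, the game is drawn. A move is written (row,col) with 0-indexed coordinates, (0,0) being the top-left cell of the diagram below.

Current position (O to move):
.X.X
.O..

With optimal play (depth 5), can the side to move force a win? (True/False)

[.X.X/.O..] O move#1: (0,0):-1/OX.X/.O.., (0,2):+0/.XOX/.O..*, (1,0):-1/.X.X/OO.., (1,2):-1/.X.X/.OO., (1,3):-1/.X.X/.O.O
[.XOX/.O..] X move#2: (0,0):-1/XXOX/.O.., (1,0):+0/.XOX/XO..*, (1,2):+0/.XOX/.OX., (1,3):+0/.XOX/.O.X
[.XOX/XO..] O move#3: (0,0):+0/OXOX/XO..*, (1,2):+0/.XOX/XOO., (1,3):+0/.XOX/XO.O
[OXOX/XO..] X move#4: (1,2):+0/OXOX/XOX.*, (1,3):+0/OXOX/XO.X
[OXOX/XOX.] O move#5: (1,3):+0/OXOX/XOXO*
[OXOX/XOXO] end (terminal +0, X#6); searched .X.X/.O.. to 5

O winning at [.X.X/.O..]: False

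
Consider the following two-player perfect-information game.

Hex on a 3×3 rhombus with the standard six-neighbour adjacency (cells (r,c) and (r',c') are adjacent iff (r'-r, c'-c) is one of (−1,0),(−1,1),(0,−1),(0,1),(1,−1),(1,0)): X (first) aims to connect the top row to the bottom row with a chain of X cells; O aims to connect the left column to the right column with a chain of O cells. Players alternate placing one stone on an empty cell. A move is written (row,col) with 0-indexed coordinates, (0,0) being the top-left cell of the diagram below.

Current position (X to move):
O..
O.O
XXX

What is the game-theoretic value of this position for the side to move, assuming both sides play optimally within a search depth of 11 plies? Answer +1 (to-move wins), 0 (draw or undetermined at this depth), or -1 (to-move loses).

ply 1, X at O../O.O/XXX | (0,1)=-1→OX./O.O/XXX; (0,2)=-1→O.X/O.O/XXX; (1,1)=+1→O../OXO/XXX*
ply 2, O at O../OXO/XXX | (0,1)=-1→OO./OXO/XXX*; (0,2)=-1→O.O/OXO/XXX
ply 3, X at OO./OXO/XXX | (0,2)=+1→OOX/OXO/XXX*
ply 4: OOX/OXO/XXX is terminal -1 (O); from O../O.O/XXX depth 11

value(O../O.O/XXX, X) = +1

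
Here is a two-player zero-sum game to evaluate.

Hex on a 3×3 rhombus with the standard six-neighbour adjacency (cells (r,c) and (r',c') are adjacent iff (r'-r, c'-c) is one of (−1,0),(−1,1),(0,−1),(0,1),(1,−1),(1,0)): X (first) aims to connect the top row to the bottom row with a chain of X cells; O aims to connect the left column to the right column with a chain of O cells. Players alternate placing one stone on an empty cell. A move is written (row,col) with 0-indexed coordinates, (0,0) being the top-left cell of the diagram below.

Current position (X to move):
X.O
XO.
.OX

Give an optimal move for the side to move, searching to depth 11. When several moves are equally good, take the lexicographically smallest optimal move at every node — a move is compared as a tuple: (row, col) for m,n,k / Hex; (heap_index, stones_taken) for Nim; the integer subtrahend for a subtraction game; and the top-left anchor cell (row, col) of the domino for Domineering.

[X.O/XO./.OX] X move#1: (0,1):-1/XXO/XO./.OX, (1,2):-1/X.O/XOX/.OX, (2,0):+1/X.O/XO./XOX*
[X.O/XO./XOX] end (terminal -1, O#2); searched X.O/XO./.OX to 11

X's best at [X.O/XO./.OX]: (2,0)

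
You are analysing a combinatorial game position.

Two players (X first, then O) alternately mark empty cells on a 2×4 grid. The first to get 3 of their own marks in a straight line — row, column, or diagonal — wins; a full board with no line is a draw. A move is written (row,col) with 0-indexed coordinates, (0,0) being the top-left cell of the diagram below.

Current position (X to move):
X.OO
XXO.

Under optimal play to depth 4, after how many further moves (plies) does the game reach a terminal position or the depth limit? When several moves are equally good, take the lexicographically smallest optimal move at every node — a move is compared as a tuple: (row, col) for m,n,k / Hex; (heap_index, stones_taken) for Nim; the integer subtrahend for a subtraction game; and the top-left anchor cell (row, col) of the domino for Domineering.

PV length from [X.OO/XXO.]: 2 plies

p1 X@[X.OO/XXO.]: (0,1)[XXOO/XXO.]+0* (1,3)[X.OO/XXOX]-1
p2 O@[XXOO/XXO.]: (1,3)[XXOO/XXOO]+0*
p3 X@[XXOO/XXOO] terminal +0; root [X.OO/XXO.] d4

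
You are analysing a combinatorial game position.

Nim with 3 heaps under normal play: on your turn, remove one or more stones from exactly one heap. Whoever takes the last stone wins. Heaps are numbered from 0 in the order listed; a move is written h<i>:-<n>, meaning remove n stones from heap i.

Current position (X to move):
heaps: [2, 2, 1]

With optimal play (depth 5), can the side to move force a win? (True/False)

ply 1, X at (2,2,1) | h0:-1=-1→(1,2,1); h0:-2=-1→(0,2,1); h1:-1=-1→(2,1,1); h1:-2=-1→(2,0,1); h2:-1=+1→(2,2,0)*
ply 2, O at (2,2,0) | h0:-1=-1→(1,2,0)*; h0:-2=-1→(0,2,0); h1:-1=-1→(2,1,0); h1:-2=-1→(2,0,0)
ply 3, X at (1,2,0) | h0:-1=-1→(0,2,0); h1:-1=+1→(1,1,0)*; h1:-2=-1→(1,0,0)
ply 4, O at (1,1,0) | h0:-1=-1→(0,1,0)*; h1:-1=-1→(1,0,0)
ply 5, X at (0,1,0) | h1:-1=+1→(0,0,0)*
ply 6: (0,0,0) is terminal -1 (O); from (2,2,1) depth 5

X winning at [(2,2,1)]: True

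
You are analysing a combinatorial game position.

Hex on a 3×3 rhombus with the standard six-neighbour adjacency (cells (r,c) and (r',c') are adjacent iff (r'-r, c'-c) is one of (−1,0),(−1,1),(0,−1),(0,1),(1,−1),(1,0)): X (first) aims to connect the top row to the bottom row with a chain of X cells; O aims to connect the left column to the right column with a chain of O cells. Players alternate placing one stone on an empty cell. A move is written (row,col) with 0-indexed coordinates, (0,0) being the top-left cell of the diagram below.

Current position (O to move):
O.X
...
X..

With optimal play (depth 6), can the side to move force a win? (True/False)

[O.X/.../X..] O move#1: (0,1):-1/OOX/.../X..*, (1,0):-1/O.X/O../X.., (1,1):-1/O.X/.O./X.., (1,2):-1/O.X/..O/X.., (2,1):-1/O.X/.../XO., (2,2):-1/O.X/.../X.O
[OOX/.../X..] X move#2: (1,0):+1/OOX/X../X..*, (1,1):+1/OOX/.X./X.., (1,2):+1/OOX/..X/X.., (2,1):+1/OOX/.../XX., (2,2):+1/OOX/.../X.X
[OOX/X../X..] O move#3: (1,1):-1/OOX/XO./X..*, (1,2):-1/OOX/X.O/X.., (2,1):-1/OOX/X../XO., (2,2):-1/OOX/X../X.O
[OOX/XO./X..] X move#4: (1,2):+1/OOX/XOX/X..*, (2,1):-1/OOX/XO./XX., (2,2):-1/OOX/XO./X.X
[OOX/XOX/X..] O move#5: (2,1):-1/OOX/XOX/XO.*, (2,2):-1/OOX/XOX/X.O
[OOX/XOX/XO.] X move#6: (2,2):+1/OOX/XOX/XOX*
[OOX/XOX/XOX] end (terminal -1, O#7); searched O.X/.../X.. to 6

O winning at [O.X/.../X..]: False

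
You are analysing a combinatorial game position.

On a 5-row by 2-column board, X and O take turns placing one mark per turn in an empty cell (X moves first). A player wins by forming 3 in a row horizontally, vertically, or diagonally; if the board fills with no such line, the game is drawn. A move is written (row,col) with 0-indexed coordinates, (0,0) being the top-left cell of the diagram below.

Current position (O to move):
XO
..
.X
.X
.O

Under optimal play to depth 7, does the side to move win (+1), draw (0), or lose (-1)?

ply 1, O at XO/../.X/.X/.O | (1,0)=-1→XO/O./.X/.X/.O; (1,1)=+0→XO/.O/.X/.X/.O*; (2,0)=-1→XO/../OX/.X/.O; (3,0)=-1→XO/../.X/OX/.O; (4,0)=-1→XO/../.X/.X/OO
ply 2, X at XO/.O/.X/.X/.O | (1,0)=+0→XO/XO/.X/.X/.O*; (2,0)=+0→XO/.O/XX/.X/.O; (3,0)=+0→XO/.O/.X/XX/.O; (4,0)=+0→XO/.O/.X/.X/XO
ply 3, O at XO/XO/.X/.X/.O | (2,0)=+0→XO/XO/OX/.X/.O*; (3,0)=-1→XO/XO/.X/OX/.O; (4,0)=-1→XO/XO/.X/.X/OO
ply 4, X at XO/XO/OX/.X/.O | (3,0)=+0→XO/XO/OX/XX/.O*; (4,0)=+0→XO/XO/OX/.X/XO
ply 5, O at XO/XO/OX/XX/.O | (4,0)=+0→XO/XO/OX/XX/OO*
ply 6: XO/XO/OX/XX/OO is terminal +0 (X); from XO/../.X/.X/.O depth 7

value(XO/../.X/.X/.O, O) = 0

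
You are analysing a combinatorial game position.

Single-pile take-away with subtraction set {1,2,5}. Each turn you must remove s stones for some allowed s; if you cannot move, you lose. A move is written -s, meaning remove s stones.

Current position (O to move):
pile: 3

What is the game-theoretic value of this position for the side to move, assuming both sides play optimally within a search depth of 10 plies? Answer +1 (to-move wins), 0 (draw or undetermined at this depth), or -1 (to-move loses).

value(3, O) = -1

[3] O move#1: -1:-1/2*, -2:-1/1
[2] X move#2: -1:-1/1, -2:+1/0*
[0] end (terminal -1, O#3); searched 3 to 10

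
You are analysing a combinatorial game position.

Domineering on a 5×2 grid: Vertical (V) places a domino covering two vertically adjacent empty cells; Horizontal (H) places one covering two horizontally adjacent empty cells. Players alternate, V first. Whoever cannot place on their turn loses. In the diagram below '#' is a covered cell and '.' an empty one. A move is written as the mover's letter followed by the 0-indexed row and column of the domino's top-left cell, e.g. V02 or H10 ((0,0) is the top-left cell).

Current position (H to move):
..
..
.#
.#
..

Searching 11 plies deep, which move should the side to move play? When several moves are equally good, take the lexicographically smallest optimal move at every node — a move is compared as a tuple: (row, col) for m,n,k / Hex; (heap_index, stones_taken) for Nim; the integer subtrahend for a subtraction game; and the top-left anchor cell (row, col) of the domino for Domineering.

H's best at [../../.#/.#/..]: H00

p1 H@[../../.#/.#/..]: H00[##/../.#/.#/..]+1* H10[../##/.#/.#/..]+1 H40[../../.#/.#/##]-1
p2 V@[##/../.#/.#/..]: V10[##/#./##/.#/..]-1* V20[##/../##/##/..]-1 V30[##/../.#/##/#.]-1
p3 H@[##/#./##/.#/..]: H40[##/#./##/.#/##]+1*
p4 V@[##/#./##/.#/##] terminal -1; root [../../.#/.#/..] d11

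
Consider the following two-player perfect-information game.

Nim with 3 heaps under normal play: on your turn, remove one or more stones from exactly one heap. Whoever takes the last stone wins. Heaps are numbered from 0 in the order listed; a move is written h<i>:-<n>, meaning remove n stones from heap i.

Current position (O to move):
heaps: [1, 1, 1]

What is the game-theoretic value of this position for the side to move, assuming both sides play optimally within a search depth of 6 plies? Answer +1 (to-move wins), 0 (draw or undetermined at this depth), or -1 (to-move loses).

value((1,1,1), O) = +1

[(1,1,1)] O move#1: h0:-1:+1/(0,1,1)*, h1:-1:+1/(1,0,1), h2:-1:+1/(1,1,0)
[(0,1,1)] X move#2: h1:-1:-1/(0,0,1)*, h2:-1:-1/(0,1,0)
[(0,0,1)] O move#3: h2:-1:+1/(0,0,0)*
[(0,0,0)] end (terminal -1, X#4); searched (1,1,1) to 6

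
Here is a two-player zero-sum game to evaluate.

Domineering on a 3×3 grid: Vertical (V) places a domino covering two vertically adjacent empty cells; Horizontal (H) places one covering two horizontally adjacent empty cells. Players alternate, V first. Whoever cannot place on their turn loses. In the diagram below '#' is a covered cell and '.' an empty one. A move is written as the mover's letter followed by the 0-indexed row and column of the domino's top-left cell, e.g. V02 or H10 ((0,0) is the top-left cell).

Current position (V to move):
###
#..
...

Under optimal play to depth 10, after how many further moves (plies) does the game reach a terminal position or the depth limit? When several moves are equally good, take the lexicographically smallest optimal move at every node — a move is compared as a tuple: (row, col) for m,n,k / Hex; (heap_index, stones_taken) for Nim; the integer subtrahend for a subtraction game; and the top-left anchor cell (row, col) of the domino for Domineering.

p1 V@[###/#../...]: V11[###/##./.#.]+1* V12[###/#.#/..#]-1
p2 H@[###/##./.#.] terminal -1; root [###/#../...] d10

PV length from [###/#../...]: 1 ply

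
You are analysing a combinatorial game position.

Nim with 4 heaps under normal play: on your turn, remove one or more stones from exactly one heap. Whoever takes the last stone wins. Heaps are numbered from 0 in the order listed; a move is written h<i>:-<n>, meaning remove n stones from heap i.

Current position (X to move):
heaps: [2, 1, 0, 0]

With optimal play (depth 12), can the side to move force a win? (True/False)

X winning at [(2,1,0,0)]: True

[(2,1,0,0)] X move#1: h0:-1:+1/(1,1,0,0)*, h0:-2:-1/(0,1,0,0), h1:-1:-1/(2,0,0,0)
[(1,1,0,0)] O move#2: h0:-1:-1/(0,1,0,0)*, h1:-1:-1/(1,0,0,0)
[(0,1,0,0)] X move#3: h1:-1:+1/(0,0,0,0)*
[(0,0,0,0)] end (terminal -1, O#4); searched (2,1,0,0) to 12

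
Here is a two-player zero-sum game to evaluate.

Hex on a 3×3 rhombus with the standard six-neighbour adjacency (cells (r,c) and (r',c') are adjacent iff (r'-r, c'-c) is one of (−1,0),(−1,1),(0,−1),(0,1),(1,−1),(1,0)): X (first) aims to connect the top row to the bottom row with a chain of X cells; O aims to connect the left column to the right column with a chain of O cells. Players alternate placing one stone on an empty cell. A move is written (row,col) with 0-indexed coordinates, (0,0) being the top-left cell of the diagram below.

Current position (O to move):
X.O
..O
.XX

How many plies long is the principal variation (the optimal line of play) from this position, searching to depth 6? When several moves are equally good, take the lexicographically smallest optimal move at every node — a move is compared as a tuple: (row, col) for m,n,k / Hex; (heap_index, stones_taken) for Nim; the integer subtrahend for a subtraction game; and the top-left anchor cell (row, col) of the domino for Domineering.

PV length from [X.O/..O/.XX]: 3 plies

p1 O@[X.O/..O/.XX]: (0,1)[XOO/..O/.XX]-1 (1,0)[X.O/O.O/.XX]+1* (1,1)[X.O/.OO/.XX]+1 (2,0)[X.O/..O/OXX]-1
p2 X@[X.O/O.O/.XX]: (0,1)[XXO/O.O/.XX]-1* (1,1)[X.O/OXO/.XX]-1 (2,0)[X.O/O.O/XXX]-1
p3 O@[XXO/O.O/.XX]: (1,1)[XXO/OOO/.XX]+1* (2,0)[XXO/O.O/OXX]-1
p4 X@[XXO/OOO/.XX] terminal -1; root [X.O/..O/.XX] d6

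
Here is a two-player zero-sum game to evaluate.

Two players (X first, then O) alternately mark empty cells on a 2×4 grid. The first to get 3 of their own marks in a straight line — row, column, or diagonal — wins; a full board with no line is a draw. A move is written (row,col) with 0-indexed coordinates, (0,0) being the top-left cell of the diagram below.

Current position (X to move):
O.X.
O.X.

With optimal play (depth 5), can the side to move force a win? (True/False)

X winning at [O.X./O.X.]: False

[O.X./O.X.] X move#1: (0,1):+0/OXX./O.X.*, (0,3):+0/O.XX/O.X., (1,1):+0/O.X./OXX., (1,3):+0/O.X./O.XX
[OXX./O.X.] O move#2: (0,3):+0/OXXO/O.X.*, (1,1):-1/OXX./OOX., (1,3):-1/OXX./O.XO
[OXXO/O.X.] X move#3: (1,1):+0/OXXO/OXX.*, (1,3):+0/OXXO/O.XX
[OXXO/OXX.] O move#4: (1,3):+0/OXXO/OXXO*
[OXXO/OXXO] end (terminal +0, X#5); searched O.X./O.X. to 5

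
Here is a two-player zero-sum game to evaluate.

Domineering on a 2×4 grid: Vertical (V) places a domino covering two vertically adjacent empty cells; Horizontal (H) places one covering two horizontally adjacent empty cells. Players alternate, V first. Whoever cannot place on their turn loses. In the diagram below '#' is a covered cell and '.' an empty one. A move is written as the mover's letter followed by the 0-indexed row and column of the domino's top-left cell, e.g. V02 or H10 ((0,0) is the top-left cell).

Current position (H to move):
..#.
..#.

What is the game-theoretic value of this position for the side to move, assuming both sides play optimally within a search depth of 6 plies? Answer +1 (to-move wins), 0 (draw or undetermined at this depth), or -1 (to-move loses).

[..#./..#.] H move#1: H00:+1/###./..#.*, H10:+1/..#./###.
[###./..#.] V move#2: V03:-1/####/..##*
[####/..##] H move#3: H10:+1/####/####*
[####/####] end (terminal -1, V#4); searched ..#./..#. to 6

value(..#./..#., H) = +1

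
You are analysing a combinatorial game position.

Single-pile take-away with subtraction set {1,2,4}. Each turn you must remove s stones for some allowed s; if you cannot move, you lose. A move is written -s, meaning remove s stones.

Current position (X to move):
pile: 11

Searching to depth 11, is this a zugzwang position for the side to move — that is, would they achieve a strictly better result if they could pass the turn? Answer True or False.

zugzwang(11, X) = False

[11] X move#1: -1:-1/10, -2:+1/9*, -4:-1/7
[9] O move#2: -1:-1/8*, -2:-1/7, -4:-1/5
[8] X move#3: -1:-1/7, -2:+1/6*, -4:-1/4
[6] O move#4: -1:-1/5*, -2:-1/4, -4:-1/2
[5] X move#5: -1:-1/4, -2:+1/3*, -4:-1/1
[3] O move#6: -1:-1/2*, -2:-1/1
[2] X move#7: -1:-1/1, -2:+1/0*
[0] end (terminal -1, O#8); searched 11 to 11
pass branch (O moves first from the same position):
  | [11] O move#1: -1:-1/10, -2:+1/9*, -4:-1/7
  | [9] X move#2: -1:-1/8*, -2:-1/7, -4:-1/5
  | [8] O move#3: -1:-1/7, -2:+1/6*, -4:-1/4
  | [6] X move#4: -1:-1/5*, -2:-1/4, -4:-1/2
  | [5] O move#5: -1:-1/4, -2:+1/3*, -4:-1/1
  | [3] X move#6: -1:-1/2*, -2:-1/1
  | [2] O move#7: -1:-1/1, -2:+1/0*
  | [0] end (terminal -1, X#8); searched 11 to 11
X moving scores +1; X passing scores -1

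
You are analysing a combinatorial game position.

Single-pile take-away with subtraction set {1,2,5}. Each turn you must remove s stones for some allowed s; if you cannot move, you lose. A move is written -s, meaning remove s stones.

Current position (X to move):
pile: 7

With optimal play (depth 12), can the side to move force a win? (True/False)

[7] X move#1: -1:+1/6*, -2:-1/5, -5:-1/2
[6] O move#2: -1:-1/5*, -2:-1/4, -5:-1/1
[5] X move#3: -1:-1/4, -2:+1/3*, -5:+1/0
[3] O move#4: -1:-1/2*, -2:-1/1
[2] X move#5: -1:-1/1, -2:+1/0*
[0] end (terminal -1, O#6); searched 7 to 12

X winning at [7]: True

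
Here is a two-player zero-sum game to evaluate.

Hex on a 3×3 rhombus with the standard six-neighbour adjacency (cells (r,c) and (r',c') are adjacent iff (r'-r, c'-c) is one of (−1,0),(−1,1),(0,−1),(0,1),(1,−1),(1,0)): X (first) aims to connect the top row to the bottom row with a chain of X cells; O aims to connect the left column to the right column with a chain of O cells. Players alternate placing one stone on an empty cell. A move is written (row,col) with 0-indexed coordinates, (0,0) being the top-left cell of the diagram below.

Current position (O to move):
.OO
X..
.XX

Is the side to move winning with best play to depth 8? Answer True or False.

O winning at [.OO/X../.XX]: True

[.OO/X../.XX] O move#1: (0,0):+1/OOO/X../.XX*, (1,1):+1/.OO/XO./.XX, (1,2):-1/.OO/X.O/.XX, (2,0):+1/.OO/X../OXX
[OOO/X../.XX] end (terminal -1, X#2); searched .OO/X../.XX to 8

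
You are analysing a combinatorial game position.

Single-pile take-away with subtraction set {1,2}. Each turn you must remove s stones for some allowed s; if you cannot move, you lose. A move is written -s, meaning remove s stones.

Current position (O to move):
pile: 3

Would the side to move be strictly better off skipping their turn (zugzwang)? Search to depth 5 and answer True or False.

[3] O move#1: -1:-1/2*, -2:-1/1
[2] X move#2: -1:-1/1, -2:+1/0*
[0] end (terminal -1, O#3); searched 3 to 5
if O skipped the turn, X would face:
~ [3] X move#1: -1:-1/2*, -2:-1/1
~ [2] O move#2: -1:-1/1, -2:+1/0*
~ [0] end (terminal -1, X#3); searched 3 to 5
compare (O): move=-1 vs pass=+1

zugzwang(3, O) = True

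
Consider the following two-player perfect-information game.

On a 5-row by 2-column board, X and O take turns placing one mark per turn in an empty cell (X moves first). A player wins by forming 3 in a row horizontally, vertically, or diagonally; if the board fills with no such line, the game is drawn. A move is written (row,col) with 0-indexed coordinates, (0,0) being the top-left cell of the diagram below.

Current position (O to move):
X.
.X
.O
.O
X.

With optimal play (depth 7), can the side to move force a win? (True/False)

p1 O@[X./.X/.O/.O/X.]: (0,1)[XO/.X/.O/.O/X.]+0 (1,0)[X./OX/.O/.O/X.]+0 (2,0)[X./.X/OO/.O/X.]+0 (3,0)[X./.X/.O/OO/X.]+0 (4,1)[X./.X/.O/.O/XO]+1*
p2 X@[X./.X/.O/.O/XO] terminal -1; root [X./.X/.O/.O/X.] d7

O winning at [X./.X/.O/.O/X.]: True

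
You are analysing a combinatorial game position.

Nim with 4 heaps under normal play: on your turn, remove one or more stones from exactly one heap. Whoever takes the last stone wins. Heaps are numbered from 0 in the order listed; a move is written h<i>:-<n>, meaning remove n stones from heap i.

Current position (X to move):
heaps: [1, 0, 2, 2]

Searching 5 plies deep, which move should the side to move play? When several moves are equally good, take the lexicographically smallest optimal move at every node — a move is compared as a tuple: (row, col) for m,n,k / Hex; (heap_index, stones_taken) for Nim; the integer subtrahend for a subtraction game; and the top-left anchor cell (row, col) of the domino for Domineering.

[(1,0,2,2)] X move#1: h0:-1:+1/(0,0,2,2)*, h2:-1:-1/(1,0,1,2), h2:-2:-1/(1,0,0,2), h3:-1:-1/(1,0,2,1), h3:-2:-1/(1,0,2,0)
[(0,0,2,2)] O move#2: h2:-1:-1/(0,0,1,2)*, h2:-2:-1/(0,0,0,2), h3:-1:-1/(0,0,2,1), h3:-2:-1/(0,0,2,0)
[(0,0,1,2)] X move#3: h2:-1:-1/(0,0,0,2), h3:-1:+1/(0,0,1,1)*, h3:-2:-1/(0,0,1,0)
[(0,0,1,1)] O move#4: h2:-1:-1/(0,0,0,1)*, h3:-1:-1/(0,0,1,0)
[(0,0,0,1)] X move#5: h3:-1:+1/(0,0,0,0)*
[(0,0,0,0)] end (terminal -1, O#6); searched (1,0,2,2) to 5

X's best at [(1,0,2,2)]: h0:-1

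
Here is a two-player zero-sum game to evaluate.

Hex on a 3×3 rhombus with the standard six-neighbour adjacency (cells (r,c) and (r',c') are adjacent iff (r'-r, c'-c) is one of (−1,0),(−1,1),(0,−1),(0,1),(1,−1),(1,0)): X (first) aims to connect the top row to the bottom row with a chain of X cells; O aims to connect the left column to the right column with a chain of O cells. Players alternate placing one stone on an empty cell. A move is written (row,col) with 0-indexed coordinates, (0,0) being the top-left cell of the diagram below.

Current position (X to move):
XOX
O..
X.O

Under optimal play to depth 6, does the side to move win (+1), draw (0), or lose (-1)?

value(XOX/O../X.O, X) = +1

[XOX/O../X.O] X move#1: (1,1):+1/XOX/OX./X.O*, (1,2):+1/XOX/O.X/X.O, (2,1):+1/XOX/O../XXO
[XOX/OX./X.O] end (terminal -1, O#2); searched XOX/O../X.O to 6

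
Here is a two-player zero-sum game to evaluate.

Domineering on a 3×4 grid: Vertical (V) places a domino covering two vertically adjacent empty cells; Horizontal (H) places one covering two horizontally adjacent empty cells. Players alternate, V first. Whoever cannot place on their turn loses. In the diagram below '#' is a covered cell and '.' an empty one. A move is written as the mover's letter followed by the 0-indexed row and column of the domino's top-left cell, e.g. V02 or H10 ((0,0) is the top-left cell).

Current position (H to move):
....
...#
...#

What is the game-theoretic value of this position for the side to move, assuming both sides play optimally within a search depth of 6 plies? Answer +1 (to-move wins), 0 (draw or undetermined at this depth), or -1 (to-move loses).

ply 1, H at ..../...#/...# | H00=-1→##../...#/...#; H01=-1→.##./...#/...#; H02=-1→..##/...#/...#; H10=+1→..../##.#/...#*; H11=+1→..../.###/...#; H20=-1→..../...#/##.#; H21=-1→..../...#/.###
ply 2, V at ..../##.#/...# | V02=-1→..#./####/...#*; V12=-1→..../####/..##
ply 3, H at ..#./####/...# | H00=+1→###./####/...#*; H20=+1→..#./####/##.#; H21=+1→..#./####/.###
ply 4: ###./####/...# is terminal -1 (V); from ..../...#/...# depth 6

value(..../...#/...#, H) = +1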